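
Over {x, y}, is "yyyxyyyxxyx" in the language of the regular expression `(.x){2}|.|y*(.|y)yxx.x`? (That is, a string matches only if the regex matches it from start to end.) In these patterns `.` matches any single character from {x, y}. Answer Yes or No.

No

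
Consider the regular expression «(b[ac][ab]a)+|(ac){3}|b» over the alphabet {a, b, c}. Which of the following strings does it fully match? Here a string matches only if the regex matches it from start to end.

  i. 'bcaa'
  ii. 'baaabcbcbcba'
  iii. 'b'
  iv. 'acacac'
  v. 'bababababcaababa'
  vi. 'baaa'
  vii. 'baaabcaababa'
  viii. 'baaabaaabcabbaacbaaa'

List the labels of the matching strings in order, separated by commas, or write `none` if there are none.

i, iii, iv, v, vi, vii

i → match
ii → no match
iii → match
iv → match
v → match
vi → match
vii → match
viii → no match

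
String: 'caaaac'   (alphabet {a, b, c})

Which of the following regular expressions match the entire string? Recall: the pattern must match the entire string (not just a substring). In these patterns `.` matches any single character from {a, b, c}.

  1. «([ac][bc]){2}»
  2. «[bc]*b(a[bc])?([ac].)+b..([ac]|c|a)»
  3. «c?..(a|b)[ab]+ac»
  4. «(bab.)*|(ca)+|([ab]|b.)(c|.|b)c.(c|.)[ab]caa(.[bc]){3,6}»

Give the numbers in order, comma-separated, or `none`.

1 → no match
2 → no match
3 → match
4 → no match

3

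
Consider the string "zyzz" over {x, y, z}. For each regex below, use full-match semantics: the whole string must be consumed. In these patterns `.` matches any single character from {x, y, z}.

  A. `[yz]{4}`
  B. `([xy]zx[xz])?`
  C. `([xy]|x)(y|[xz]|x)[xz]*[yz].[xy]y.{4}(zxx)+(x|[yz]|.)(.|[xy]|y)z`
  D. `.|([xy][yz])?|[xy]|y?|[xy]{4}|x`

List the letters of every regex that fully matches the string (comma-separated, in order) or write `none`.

A

A → match
B → no match
C → no match
D → no match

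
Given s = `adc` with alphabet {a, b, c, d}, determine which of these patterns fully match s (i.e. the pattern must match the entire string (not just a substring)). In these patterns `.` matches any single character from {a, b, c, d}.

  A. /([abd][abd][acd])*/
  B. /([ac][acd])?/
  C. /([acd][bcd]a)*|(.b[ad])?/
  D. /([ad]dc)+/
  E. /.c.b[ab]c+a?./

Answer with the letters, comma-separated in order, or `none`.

A, D

A → match
B → no match
C → no match
D → match
E → no match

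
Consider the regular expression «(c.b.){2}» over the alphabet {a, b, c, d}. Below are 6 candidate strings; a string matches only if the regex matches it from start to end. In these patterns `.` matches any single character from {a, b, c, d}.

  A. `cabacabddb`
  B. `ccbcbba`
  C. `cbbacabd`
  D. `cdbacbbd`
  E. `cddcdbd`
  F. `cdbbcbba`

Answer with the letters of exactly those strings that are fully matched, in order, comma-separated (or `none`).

A → no match
B → no match
C → match
D → match
E → no match
F → match

C, D, F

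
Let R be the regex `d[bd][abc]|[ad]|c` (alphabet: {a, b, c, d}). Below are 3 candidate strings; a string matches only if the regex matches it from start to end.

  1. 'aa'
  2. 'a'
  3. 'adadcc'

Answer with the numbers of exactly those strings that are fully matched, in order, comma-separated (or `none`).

2

1. 'aa' → no match
2. 'a' → match
3. 'adadcc' → no match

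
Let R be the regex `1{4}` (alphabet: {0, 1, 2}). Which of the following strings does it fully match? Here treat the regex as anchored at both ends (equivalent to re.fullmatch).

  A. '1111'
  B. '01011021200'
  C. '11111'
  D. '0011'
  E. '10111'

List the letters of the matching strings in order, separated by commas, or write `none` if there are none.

A → match
B → no match — must start with '1'
C → no match
D → no match — must start with '1'
E → no match

A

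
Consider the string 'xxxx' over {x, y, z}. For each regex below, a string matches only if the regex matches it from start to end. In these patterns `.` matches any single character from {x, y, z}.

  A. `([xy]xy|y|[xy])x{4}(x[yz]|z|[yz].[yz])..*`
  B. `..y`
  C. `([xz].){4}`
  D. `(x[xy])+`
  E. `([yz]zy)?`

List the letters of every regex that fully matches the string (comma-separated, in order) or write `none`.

A → no match
B → no match — must end with 'y'
C → no match
D → match
E → no match

D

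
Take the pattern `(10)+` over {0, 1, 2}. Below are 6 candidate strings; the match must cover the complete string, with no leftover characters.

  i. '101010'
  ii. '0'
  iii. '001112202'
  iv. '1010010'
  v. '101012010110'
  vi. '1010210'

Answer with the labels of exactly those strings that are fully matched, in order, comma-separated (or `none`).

i

i → match
ii → no match — must start with '10'
iii → no match — must start with '10'
iv → no match
v → no match
vi → no match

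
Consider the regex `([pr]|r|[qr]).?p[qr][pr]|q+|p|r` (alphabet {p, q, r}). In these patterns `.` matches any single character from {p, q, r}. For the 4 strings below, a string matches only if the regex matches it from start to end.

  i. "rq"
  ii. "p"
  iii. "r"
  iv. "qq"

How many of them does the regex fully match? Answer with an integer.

i. "rq" → no match
ii. "p" → match
iii. "r" → match
iv. "qq" → match
Total matched: 3

3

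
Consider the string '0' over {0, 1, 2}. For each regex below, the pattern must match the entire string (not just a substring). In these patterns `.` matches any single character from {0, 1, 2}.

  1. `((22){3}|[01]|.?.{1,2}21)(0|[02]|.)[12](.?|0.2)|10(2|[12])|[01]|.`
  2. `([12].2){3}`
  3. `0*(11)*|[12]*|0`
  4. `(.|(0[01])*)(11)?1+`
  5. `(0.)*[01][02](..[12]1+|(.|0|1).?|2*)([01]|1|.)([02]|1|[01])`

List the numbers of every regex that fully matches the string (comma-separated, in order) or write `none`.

1 → match
2 → no match — must end with '2'
3 → match
4 → no match — must end with '1'
5 → no match

1, 3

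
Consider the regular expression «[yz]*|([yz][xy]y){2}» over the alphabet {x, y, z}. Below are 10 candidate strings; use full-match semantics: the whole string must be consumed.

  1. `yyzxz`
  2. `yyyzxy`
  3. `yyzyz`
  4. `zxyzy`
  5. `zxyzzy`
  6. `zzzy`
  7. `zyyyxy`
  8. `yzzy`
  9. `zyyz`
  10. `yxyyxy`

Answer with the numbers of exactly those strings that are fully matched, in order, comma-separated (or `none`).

2, 3, 6, 7, 8, 9, 10

1 → no match
2 → match
3 → match
4 → no match
5 → no match
6 → match
7 → match
8 → match
9 → match
10 → match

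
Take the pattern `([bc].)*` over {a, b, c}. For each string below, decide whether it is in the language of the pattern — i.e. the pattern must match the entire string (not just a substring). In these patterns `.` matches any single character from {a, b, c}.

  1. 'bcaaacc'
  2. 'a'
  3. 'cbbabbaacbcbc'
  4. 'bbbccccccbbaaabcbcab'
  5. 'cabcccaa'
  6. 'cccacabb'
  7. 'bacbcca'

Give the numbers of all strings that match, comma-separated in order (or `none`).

6

1 → no match
2 → no match
3 → no match
4 → no match
5 → no match
6 → match
7 → no match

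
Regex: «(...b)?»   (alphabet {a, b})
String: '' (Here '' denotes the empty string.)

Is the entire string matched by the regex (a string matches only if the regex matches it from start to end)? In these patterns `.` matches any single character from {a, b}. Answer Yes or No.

Yes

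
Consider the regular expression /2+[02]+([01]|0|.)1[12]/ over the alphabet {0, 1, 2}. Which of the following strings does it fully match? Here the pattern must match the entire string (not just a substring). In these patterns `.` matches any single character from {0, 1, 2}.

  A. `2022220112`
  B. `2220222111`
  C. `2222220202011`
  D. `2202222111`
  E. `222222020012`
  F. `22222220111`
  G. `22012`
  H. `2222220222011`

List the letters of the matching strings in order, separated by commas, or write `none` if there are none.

A → match
B → match
C → match
D → match
E → match
F → match
G → match
H → match

A, B, C, D, E, F, G, H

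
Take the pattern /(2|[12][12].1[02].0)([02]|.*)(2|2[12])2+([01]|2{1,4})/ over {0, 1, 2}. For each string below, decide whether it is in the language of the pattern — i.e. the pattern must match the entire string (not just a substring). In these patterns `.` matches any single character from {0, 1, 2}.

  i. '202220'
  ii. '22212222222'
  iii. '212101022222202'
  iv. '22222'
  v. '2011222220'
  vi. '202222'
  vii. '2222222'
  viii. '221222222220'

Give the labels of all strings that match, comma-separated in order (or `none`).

i → match
ii → match
iii → no match
iv → match
v → match
vi → match
vii → match
viii → match

i, ii, iv, v, vi, vii, viii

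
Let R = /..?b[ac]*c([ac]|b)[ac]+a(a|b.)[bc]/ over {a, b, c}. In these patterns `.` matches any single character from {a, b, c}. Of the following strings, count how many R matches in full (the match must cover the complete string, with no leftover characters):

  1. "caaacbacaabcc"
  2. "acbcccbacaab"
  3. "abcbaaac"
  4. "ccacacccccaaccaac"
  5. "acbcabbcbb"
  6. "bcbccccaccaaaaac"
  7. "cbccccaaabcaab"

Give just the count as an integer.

3

1 → no match
2. "acbcccbacaab" → match
3. "abcbaaac" → match
4 → no match
5. "acbcabbcbb" → no match
6 → match
7 → no match
Total matched: 3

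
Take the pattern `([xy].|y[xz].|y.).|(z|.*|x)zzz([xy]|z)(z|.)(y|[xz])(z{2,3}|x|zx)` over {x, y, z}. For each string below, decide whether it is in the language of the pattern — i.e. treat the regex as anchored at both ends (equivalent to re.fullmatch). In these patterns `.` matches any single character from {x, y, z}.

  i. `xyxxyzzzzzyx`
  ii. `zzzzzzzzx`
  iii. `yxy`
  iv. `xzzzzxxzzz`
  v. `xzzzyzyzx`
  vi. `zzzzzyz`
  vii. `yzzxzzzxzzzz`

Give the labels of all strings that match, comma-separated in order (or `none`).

i, ii, iii, iv, v, vii

i → match
ii → match
iii → match
iv → match
v → match
vi → no match
vii → match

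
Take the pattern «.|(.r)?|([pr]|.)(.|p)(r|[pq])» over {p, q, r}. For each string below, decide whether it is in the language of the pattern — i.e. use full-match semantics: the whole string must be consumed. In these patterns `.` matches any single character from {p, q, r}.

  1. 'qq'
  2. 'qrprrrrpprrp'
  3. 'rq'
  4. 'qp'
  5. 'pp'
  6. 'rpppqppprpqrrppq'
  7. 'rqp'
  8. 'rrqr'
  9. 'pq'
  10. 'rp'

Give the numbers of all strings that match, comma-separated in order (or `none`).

7

1 → no match
2 → no match
3 → no match
4 → no match
5 → no match
6 → no match
7 → match
8 → no match
9 → no match
10 → no match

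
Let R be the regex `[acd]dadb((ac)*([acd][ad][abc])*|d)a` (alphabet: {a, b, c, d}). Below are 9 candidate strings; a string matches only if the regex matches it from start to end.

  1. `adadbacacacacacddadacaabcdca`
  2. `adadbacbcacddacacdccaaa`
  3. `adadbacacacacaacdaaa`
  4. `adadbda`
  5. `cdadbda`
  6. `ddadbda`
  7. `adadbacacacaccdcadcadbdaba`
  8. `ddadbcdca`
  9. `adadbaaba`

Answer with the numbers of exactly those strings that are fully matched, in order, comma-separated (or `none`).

1 → match
2 → no match
3 → match
4 → match
5 → match
6 → match
7 → match
8 → match
9 → match

1, 3, 4, 5, 6, 7, 8, 9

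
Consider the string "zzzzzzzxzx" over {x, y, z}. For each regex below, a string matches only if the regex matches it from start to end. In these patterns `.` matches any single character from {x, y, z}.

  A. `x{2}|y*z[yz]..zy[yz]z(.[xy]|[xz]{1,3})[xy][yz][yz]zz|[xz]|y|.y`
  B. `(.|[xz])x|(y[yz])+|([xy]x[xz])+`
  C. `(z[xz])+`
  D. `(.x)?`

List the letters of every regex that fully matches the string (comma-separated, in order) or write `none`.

C

A → no match
B → no match
C → match
D → no match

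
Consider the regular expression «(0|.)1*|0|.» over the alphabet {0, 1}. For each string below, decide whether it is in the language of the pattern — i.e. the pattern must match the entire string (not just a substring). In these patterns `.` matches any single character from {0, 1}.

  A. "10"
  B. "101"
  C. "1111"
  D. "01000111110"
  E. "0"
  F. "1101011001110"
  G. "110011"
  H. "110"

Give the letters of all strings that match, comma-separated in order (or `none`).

C, E

A. "10" → no match
B. "101" → no match
C. "1111" → match
D. "01000111110" → no match
E. "0" → match
F → no match
G. "110011" → no match
H. "110" → no match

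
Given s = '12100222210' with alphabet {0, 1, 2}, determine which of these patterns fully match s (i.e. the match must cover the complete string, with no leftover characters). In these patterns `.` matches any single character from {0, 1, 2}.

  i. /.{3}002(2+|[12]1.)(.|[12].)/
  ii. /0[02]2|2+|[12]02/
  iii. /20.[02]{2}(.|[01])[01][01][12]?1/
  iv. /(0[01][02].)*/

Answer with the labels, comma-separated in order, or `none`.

i → match
ii → no match
iii → no match — must start with '20'
iv → no match

i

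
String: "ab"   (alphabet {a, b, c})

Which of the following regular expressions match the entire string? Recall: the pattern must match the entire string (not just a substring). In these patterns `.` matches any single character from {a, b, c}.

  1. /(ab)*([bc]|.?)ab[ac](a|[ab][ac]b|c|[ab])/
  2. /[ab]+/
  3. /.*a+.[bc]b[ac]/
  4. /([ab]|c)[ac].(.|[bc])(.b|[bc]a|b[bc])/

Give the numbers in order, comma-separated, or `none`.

2

1 → no match
2 → match
3 → no match
4 → no match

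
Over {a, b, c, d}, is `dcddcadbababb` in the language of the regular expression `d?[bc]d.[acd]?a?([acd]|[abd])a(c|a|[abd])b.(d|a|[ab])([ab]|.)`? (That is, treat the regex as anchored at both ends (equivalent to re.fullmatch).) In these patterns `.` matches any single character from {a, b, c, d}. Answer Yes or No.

No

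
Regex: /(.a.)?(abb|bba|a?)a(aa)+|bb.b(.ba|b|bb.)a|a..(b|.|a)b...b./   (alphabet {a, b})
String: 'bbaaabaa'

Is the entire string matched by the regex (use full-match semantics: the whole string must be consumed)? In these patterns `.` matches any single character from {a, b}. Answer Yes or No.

No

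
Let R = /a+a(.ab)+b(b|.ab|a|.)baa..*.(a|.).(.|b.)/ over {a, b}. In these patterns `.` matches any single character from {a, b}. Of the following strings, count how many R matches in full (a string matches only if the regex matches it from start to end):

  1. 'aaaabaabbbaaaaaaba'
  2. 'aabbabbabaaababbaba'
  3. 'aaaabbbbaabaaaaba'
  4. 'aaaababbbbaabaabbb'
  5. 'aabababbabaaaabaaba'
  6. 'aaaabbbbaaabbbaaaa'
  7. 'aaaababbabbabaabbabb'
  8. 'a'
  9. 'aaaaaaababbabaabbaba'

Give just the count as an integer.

1 → no match
2 → no match
3 → match
4 → match
5 → no match
6 → match
7 → match
8 → no match
9 → match
Total matched: 5

5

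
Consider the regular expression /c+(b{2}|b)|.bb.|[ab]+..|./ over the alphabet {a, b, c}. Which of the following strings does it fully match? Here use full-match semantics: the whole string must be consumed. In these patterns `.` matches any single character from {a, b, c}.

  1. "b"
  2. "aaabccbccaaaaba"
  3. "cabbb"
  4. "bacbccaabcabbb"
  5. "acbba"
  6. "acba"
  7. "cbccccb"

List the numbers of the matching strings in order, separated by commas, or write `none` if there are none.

1 → match
2 → no match
3 → no match
4 → no match
5 → no match
6 → no match
7 → no match

1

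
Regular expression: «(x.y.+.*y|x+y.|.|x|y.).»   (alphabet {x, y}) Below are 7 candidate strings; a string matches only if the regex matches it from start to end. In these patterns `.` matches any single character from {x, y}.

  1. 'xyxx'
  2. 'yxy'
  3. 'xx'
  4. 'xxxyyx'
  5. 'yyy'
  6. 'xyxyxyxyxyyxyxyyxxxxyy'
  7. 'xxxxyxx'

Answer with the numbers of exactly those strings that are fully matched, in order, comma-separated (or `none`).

1, 2, 3, 4, 5, 7

1 → match
2 → match
3 → match
4 → match
5 → match
6 → no match
7 → match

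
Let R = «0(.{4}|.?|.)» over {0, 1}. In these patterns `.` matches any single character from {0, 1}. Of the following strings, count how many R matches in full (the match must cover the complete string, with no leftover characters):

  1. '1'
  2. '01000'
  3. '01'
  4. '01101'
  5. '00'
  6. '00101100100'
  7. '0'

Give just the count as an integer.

5

1. '1' → no match — must start with '0'
2. '01000' → match
3. '01' → match
4. '01101' → match
5. '00' → match
6. '00101100100' → no match
7. '0' → match
Total matched: 5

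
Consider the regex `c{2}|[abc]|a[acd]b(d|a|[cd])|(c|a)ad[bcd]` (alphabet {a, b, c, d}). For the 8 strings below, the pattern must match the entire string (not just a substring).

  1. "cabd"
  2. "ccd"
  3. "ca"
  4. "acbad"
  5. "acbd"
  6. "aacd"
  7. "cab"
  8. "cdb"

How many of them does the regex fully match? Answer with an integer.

1

1 → no match
2 → no match
3 → no match
4 → no match
5 → match
6 → no match
7 → no match
8 → no match
Total matched: 1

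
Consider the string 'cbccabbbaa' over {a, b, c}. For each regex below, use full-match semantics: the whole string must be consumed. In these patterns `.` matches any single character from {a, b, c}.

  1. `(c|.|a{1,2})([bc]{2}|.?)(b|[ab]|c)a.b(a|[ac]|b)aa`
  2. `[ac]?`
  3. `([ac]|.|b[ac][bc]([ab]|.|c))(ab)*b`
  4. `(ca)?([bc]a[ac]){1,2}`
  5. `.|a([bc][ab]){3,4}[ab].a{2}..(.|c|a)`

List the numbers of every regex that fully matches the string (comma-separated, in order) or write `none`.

1

1 → match
2 → no match
3 → no match — must end with 'b'
4 → no match
5 → no match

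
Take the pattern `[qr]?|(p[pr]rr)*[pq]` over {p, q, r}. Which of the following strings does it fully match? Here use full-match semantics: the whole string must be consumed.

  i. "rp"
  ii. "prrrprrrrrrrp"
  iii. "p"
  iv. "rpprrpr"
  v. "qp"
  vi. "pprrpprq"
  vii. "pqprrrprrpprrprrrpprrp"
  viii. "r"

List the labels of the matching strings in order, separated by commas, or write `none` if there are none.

iii, viii

i → no match
ii → no match
iii → match
iv → no match
v → no match
vi → no match
vii → no match
viii → match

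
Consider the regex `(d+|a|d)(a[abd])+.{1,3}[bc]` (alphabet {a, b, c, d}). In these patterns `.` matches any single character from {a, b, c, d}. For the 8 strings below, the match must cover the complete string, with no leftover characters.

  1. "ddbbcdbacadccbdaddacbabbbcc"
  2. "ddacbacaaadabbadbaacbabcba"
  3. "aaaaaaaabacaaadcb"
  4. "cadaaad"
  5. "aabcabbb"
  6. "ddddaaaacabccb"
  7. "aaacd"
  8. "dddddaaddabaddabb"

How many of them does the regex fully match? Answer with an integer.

0

1 → no match
2 → no match
3 → no match
4 → no match
5 → no match
6 → no match
7 → no match
8 → no match
Total matched: 0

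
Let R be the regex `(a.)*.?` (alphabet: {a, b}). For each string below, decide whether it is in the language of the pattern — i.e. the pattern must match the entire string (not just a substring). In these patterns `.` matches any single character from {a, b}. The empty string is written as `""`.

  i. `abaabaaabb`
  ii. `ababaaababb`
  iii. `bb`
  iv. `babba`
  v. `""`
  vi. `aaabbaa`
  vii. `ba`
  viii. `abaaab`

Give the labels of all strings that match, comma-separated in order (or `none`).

i → no match
ii → match
iii → no match
iv → no match
v → match
vi → no match
vii → no match
viii → match

ii, v, viii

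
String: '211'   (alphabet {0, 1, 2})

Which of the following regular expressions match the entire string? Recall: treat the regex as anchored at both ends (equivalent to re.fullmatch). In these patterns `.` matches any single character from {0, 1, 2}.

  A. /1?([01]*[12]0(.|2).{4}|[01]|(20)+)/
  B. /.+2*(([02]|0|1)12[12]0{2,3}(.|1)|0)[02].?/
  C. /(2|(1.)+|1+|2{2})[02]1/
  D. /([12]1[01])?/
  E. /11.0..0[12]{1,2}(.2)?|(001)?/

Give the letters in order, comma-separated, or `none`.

A → no match
B → no match
C → no match
D → match
E → no match

D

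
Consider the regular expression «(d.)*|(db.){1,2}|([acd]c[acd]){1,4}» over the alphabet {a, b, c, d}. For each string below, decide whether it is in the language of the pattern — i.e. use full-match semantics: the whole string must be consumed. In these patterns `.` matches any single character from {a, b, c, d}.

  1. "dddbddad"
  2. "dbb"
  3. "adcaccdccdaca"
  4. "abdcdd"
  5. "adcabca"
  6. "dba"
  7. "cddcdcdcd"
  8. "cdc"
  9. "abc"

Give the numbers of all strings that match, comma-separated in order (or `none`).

2, 6

1 → no match
2 → match
3 → no match
4 → no match
5 → no match
6 → match
7 → no match
8 → no match
9 → no match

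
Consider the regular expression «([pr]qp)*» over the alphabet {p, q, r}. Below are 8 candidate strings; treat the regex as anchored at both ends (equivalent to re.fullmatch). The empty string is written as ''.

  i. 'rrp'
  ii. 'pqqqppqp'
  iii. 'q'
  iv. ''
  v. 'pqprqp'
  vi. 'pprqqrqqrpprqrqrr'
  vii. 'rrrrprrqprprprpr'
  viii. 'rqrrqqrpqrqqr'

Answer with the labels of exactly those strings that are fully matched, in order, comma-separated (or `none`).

i → no match
ii → no match
iii → no match
iv → match
v → match
vi → no match
vii → no match
viii → no match

iv, v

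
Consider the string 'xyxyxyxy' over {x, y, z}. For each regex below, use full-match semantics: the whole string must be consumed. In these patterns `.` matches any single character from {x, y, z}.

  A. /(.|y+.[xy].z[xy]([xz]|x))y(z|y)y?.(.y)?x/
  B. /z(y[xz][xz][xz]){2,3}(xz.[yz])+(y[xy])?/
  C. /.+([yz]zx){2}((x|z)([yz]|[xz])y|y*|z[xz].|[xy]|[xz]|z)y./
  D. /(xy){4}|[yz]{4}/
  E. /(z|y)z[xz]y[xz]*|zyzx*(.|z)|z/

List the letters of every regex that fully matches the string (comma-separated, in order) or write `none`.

D

A → no match — must end with 'x'
B → no match — must start with 'zy'
C → no match
D → match
E → no match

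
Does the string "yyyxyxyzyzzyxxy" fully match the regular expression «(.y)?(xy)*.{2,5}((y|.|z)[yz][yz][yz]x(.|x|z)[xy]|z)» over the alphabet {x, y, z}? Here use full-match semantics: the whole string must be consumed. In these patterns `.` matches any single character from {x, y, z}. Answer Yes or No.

No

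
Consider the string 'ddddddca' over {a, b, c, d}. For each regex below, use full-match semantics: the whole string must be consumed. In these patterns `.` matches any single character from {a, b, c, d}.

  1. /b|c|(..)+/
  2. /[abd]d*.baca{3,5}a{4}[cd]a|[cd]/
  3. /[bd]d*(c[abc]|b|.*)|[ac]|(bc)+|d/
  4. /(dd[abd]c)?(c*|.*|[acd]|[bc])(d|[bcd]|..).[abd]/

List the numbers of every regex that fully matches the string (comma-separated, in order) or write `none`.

1 → match
2 → no match
3 → match
4 → match

1, 3, 4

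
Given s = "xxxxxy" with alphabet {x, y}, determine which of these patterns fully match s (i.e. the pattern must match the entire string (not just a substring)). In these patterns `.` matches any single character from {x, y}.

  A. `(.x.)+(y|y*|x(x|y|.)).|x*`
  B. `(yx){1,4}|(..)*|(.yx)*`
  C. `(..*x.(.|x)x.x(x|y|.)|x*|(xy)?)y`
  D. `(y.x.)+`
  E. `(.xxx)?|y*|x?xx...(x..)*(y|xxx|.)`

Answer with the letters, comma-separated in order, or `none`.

A, B, C, E

A → match
B → match
C → match
D → no match — must start with "y"
E → match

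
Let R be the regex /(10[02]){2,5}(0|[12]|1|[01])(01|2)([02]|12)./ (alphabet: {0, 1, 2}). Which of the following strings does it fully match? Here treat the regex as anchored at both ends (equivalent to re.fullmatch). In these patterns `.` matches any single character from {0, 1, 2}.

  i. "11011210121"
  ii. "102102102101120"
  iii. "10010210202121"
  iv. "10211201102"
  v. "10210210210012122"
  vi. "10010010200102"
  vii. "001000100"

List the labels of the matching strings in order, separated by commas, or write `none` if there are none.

ii, iii, v, vi

i → no match — must start with "10"
ii → match
iii → match
iv → no match
v → match
vi → match
vii → no match — must start with "10"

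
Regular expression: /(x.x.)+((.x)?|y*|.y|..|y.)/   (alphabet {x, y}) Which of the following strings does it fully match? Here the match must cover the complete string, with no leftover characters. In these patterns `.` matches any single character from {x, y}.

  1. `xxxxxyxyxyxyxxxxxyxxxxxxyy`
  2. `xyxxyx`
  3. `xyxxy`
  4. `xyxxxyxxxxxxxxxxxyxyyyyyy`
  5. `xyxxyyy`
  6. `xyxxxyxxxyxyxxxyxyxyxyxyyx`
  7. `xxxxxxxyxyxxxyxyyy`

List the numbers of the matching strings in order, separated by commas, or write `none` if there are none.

1 → match
2 → match
3 → match
4 → match
5 → match
6 → match
7 → match

1, 2, 3, 4, 5, 6, 7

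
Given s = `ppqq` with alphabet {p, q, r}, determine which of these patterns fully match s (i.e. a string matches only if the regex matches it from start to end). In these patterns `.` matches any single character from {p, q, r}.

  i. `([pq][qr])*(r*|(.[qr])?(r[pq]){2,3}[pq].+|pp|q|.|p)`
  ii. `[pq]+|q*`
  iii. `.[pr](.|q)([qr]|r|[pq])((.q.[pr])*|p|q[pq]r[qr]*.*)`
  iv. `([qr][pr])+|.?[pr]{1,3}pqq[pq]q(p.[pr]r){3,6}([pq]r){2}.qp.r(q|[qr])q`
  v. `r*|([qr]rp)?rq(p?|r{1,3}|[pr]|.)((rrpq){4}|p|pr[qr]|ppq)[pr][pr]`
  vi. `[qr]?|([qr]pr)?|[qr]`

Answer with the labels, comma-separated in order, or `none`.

i → no match
ii → match
iii → match
iv → no match
v → no match
vi → no match

ii, iii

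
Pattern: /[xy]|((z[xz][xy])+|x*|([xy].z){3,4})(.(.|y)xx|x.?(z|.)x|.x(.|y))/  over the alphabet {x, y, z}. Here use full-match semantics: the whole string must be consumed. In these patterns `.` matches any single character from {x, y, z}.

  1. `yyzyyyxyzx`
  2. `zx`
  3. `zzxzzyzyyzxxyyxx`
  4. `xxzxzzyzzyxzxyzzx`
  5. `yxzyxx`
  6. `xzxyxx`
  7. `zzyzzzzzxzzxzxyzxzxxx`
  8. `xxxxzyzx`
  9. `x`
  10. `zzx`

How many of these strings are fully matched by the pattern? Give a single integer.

1

1 → no match
2 → no match
3 → no match
4 → no match
5 → no match
6 → no match
7 → no match
8 → no match
9 → match
10 → no match
Total matched: 1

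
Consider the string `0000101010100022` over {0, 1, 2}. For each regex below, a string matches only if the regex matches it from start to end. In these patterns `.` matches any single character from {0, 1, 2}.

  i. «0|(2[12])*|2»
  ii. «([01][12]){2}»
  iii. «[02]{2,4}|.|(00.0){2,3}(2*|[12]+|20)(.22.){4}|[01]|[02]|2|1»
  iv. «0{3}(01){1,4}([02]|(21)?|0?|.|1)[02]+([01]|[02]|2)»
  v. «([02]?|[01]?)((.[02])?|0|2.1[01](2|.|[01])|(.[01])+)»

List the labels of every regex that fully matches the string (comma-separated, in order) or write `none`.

i → no match
ii → no match
iii → no match
iv → match
v → no match

iv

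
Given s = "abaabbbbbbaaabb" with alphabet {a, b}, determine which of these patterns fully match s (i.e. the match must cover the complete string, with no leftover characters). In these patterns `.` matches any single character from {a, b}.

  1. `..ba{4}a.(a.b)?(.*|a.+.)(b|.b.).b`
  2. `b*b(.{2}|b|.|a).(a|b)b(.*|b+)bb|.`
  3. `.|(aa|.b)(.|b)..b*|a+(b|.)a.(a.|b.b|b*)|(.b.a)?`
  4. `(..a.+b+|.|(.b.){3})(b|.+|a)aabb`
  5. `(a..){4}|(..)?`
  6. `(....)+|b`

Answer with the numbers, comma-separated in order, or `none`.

4

1 → no match
2 → no match
3 → no match
4 → match
5 → no match
6 → no match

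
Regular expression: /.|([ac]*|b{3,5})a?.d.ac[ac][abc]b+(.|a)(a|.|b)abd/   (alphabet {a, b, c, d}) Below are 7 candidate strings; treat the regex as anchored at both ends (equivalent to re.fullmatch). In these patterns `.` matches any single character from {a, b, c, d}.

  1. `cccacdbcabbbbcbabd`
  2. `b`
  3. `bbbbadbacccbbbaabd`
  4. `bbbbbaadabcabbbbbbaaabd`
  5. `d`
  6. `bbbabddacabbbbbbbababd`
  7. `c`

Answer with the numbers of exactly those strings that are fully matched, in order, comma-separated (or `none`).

2, 3, 5, 6, 7

1 → no match
2. `b` → match
3 → match
4 → no match
5. `d` → match
6 → match
7. `c` → match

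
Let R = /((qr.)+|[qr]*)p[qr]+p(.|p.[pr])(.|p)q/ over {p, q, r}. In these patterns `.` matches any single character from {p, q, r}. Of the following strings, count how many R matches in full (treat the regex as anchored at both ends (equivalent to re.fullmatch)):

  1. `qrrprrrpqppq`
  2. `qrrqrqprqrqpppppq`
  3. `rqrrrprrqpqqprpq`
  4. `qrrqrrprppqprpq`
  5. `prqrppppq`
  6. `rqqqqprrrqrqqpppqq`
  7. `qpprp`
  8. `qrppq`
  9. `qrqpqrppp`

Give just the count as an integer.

1

1 → no match
2 → match
3 → no match
4 → no match
5 → no match
6 → no match
7 → no match — must end with `q`
8 → no match
9 → no match — must end with `q`
Total matched: 1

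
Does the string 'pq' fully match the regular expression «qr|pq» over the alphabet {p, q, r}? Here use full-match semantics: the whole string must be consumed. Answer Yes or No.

Yes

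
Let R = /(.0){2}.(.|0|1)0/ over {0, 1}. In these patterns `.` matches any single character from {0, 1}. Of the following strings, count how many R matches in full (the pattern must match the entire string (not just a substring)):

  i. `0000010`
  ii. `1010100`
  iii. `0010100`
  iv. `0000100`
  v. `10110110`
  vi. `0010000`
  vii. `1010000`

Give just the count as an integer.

i. `0000010` → match
ii. `1010100` → match
iii. `0010100` → match
iv. `0000100` → match
v. `10110110` → no match
vi. `0010000` → match
vii. `1010000` → match
Total matched: 6

6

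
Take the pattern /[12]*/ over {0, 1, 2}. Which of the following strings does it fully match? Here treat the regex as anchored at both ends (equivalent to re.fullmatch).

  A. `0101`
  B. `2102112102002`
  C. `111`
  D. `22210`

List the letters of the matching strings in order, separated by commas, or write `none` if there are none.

A. `0101` → no match
B → no match
C. `111` → match
D. `22210` → no match

C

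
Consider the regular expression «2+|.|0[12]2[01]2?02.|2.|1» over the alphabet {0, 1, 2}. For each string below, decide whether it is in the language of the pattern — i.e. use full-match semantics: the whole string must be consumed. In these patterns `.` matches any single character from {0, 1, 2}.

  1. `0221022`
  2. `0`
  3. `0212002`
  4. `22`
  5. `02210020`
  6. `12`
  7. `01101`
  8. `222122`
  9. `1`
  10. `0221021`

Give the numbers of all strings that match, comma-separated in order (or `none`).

1 → match
2 → match
3 → no match
4 → match
5 → no match
6 → no match
7 → no match
8 → no match
9 → match
10 → match

1, 2, 4, 9, 10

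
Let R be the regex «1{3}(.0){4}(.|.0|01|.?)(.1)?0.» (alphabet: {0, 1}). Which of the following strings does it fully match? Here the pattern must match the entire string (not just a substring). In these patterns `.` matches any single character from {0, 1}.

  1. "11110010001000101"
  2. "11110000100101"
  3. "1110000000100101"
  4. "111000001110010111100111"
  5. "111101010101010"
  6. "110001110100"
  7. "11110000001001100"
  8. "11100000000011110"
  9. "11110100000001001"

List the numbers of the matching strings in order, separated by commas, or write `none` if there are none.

none

1 → no match
2 → no match
3 → no match
4 → no match
5 → no match
6 → no match
7 → no match
8 → no match
9 → no match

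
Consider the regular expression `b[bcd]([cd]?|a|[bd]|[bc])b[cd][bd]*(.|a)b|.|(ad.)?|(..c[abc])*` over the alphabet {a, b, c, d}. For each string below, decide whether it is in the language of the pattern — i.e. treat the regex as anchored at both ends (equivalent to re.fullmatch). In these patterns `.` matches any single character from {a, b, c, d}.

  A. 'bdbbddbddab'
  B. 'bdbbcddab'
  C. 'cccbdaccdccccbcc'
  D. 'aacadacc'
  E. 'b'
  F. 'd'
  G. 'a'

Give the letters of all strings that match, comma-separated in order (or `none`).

A → match
B → match
C → match
D → match
E → match
F → match
G → match

A, B, C, D, E, F, G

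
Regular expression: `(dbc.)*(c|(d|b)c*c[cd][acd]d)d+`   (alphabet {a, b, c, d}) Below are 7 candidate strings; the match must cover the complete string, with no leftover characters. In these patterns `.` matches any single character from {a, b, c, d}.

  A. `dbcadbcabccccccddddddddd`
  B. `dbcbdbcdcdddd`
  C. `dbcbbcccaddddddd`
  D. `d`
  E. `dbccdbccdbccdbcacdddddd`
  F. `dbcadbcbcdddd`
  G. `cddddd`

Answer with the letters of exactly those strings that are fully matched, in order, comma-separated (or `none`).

A, B, C, E, F, G

A → match
B → match
C → match
D. `d` → no match
E → match
F → match
G. `cddddd` → match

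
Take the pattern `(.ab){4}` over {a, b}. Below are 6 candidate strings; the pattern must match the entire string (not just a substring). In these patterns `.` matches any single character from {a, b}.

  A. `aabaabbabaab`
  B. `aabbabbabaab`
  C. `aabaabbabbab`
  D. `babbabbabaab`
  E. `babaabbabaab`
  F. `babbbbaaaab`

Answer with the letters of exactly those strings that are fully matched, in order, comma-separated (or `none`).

A, B, C, D, E

A. `aabaabbabaab` → match
B. `aabbabbabaab` → match
C. `aabaabbabbab` → match
D. `babbabbabaab` → match
E. `babaabbabaab` → match
F. `babbbbaaaab` → no match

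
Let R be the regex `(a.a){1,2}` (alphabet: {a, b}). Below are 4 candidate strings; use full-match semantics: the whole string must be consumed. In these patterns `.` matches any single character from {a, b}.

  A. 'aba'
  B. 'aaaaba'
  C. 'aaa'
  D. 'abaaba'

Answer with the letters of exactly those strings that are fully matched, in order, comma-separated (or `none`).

A → match
B → match
C → match
D → match

A, B, C, D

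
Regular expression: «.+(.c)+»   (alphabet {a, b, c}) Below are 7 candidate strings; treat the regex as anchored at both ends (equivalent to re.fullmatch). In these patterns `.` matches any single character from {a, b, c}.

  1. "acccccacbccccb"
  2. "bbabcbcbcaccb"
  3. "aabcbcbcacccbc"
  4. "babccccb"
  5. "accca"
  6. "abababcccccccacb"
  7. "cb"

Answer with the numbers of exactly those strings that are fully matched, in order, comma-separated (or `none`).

1 → no match — must end with "c"
2 → no match — must end with "c"
3 → match
4 → no match — must end with "c"
5 → no match — must end with "c"
6 → no match — must end with "c"
7 → no match — must end with "c"

3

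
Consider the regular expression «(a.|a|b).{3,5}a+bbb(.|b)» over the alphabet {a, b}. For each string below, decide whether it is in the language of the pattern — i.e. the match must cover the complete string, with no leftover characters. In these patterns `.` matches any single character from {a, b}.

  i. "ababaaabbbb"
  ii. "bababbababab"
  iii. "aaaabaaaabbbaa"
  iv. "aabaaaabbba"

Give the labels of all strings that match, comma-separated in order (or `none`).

i → match
ii → no match
iii → no match
iv → match

i, iv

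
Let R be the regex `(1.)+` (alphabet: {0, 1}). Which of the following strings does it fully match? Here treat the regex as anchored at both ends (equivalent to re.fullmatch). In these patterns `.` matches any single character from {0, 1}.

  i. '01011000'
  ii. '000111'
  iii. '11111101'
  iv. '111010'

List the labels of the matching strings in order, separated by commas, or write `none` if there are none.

i → no match — must start with '1'
ii → no match — must start with '1'
iii → no match
iv → match

iv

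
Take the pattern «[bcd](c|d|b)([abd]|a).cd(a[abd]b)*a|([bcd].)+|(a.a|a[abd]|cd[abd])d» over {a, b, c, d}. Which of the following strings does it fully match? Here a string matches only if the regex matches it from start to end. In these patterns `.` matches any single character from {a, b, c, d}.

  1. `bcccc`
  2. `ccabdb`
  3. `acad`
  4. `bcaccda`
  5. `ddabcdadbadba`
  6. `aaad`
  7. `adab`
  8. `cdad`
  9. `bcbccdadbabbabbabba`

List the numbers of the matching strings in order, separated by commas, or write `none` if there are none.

3, 4, 5, 6, 8, 9

1 → no match
2 → no match
3 → match
4 → match
5 → match
6 → match
7 → no match
8 → match
9 → match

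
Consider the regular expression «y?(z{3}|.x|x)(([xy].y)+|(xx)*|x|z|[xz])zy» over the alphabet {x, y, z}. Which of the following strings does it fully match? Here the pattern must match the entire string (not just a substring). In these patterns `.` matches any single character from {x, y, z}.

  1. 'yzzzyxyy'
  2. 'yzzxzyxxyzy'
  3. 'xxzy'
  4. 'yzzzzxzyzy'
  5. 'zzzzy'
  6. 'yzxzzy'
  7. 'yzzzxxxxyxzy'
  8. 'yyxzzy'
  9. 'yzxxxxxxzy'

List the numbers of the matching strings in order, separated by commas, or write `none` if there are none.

3, 5, 6, 8

1 → no match — must end with 'zy'
2 → no match
3 → match
4 → no match
5 → match
6 → match
7 → no match
8 → match
9 → no match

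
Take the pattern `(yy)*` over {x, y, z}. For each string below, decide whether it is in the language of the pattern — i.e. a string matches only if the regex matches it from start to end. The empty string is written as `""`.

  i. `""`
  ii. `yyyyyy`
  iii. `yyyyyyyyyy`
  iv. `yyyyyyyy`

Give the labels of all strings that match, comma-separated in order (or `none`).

i → match
ii → match
iii → match
iv → match

i, ii, iii, iv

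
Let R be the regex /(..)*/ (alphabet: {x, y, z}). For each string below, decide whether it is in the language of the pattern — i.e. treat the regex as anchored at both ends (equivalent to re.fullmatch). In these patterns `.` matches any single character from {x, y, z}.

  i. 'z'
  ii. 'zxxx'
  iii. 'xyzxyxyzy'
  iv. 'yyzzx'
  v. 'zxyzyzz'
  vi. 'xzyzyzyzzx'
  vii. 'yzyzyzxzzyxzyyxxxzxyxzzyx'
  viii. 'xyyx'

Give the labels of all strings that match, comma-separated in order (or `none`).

ii, vi, viii

i. 'z' → no match
ii. 'zxxx' → match
iii. 'xyzxyxyzy' → no match
iv. 'yyzzx' → no match
v. 'zxyzyzz' → no match
vi. 'xzyzyzyzzx' → match
vii → no match
viii. 'xyyx' → match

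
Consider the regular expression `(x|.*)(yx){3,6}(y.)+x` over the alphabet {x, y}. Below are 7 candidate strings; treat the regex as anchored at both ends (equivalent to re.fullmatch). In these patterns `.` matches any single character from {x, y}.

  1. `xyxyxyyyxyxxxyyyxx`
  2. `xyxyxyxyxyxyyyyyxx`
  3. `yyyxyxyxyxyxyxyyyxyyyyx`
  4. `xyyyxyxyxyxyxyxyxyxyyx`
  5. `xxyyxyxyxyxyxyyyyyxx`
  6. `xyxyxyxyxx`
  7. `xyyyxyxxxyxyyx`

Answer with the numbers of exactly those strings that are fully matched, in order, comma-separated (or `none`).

1 → no match
2 → match
3 → match
4 → match
5 → match
6. `xyxyxyxyxx` → match
7 → no match

2, 3, 4, 5, 6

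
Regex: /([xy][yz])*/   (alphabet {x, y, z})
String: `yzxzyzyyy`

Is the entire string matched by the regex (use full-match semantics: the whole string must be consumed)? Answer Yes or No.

No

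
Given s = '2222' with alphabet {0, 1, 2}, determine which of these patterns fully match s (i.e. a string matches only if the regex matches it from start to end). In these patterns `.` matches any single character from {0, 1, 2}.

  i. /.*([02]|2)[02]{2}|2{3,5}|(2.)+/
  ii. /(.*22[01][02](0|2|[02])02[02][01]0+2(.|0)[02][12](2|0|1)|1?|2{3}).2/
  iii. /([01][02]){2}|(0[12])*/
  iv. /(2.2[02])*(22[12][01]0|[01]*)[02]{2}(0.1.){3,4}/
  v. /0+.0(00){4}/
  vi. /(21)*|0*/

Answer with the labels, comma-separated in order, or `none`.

i

i → match
ii → no match
iii → no match
iv → no match
v → no match — must start with '0'
vi → no match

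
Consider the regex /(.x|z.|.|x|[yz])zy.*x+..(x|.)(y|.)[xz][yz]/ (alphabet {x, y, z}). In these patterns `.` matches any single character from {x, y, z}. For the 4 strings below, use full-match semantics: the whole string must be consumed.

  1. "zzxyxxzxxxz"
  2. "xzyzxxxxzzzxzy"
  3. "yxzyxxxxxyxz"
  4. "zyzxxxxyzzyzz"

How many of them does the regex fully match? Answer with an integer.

2

1 → no match
2 → match
3 → match
4 → no match
Total matched: 2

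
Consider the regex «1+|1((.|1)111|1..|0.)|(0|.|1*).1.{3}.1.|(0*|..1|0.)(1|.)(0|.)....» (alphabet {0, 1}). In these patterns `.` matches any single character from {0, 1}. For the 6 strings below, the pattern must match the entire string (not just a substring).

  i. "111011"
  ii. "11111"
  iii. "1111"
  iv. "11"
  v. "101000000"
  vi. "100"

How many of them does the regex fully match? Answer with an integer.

6

i. "111011" → match
ii. "11111" → match
iii. "1111" → match
iv. "11" → match
v. "101000000" → match
vi. "100" → match
Total matched: 6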